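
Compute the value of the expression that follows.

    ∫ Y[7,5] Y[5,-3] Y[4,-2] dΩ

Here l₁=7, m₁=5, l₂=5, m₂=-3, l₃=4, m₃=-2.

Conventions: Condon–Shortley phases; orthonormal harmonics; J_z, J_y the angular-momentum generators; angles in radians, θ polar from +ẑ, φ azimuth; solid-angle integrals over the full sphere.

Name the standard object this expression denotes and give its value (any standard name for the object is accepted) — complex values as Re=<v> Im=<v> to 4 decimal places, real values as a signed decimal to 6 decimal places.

Gaunt coefficient, -0.151274

This is a Gaunt coefficient — the integral of a triple product of spherical harmonics over the sphere.
Checks pass: Σm=0; 16 even; l₃=4∈[2,12].
(2·7+1)(2·5+1)(2·4+1) = 1485
Δ: 8! 6! 2! / 17! → 1/6126120
sum: t=3:−1/69120 t=4:+1/20736 t=5:−1/69120 = 1/51840
3j²(7 5 4; 0 0 0) = Δ·Π!·Σ² = 280/21879  (sign +1)
sum: t=0:+1/3870720 t=1:−1/604800 t=2:+1/2073600 = -53/58060800
3j²(7 5 4; 5 -3 -2) = Δ·Π!·Σ² = 2809/185640  (sign -1)
combine: 4πI² = 1485·280/21879·2809/185640 = 14045/48841
take √, sign -1: I = -0.15127378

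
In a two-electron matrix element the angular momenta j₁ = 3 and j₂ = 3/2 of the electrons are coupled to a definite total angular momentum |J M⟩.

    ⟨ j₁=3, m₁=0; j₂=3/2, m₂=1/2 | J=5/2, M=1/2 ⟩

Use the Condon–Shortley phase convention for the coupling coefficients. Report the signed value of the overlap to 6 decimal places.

-0.414039

j₁+j₂−J=2  J+j₁−j₂=4  J−j₁+j₂=1  j₁+j₂+J+1=8
(j₁±m₁, j₂±m₂, J±M) = (3,3,2,1,3,2)
P² = 216/35
sum k=1..2:
  [1] −1/4 = -1/4
  [2] +1/12 = 1/12
S = -1/6
C² = P²·S² = 6/35 ; C = -0.414039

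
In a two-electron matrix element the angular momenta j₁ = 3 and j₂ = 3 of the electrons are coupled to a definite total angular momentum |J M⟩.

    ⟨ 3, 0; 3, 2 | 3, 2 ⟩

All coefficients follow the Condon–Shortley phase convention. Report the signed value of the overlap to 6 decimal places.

√[7·3!3!3!/10! · 3!3!5!1!5!1!] = √(216)
  +(−1)^2/∏(2,1,1,3,2,0)! = 1/24  (running 1/24)
  +(−1)^3/∏(3,0,0,2,3,1)! = -1/72  (running 1/36)
⟨..|..⟩ = √(216)·(1/36) = +0.408248

+√(1/6) = +0.408248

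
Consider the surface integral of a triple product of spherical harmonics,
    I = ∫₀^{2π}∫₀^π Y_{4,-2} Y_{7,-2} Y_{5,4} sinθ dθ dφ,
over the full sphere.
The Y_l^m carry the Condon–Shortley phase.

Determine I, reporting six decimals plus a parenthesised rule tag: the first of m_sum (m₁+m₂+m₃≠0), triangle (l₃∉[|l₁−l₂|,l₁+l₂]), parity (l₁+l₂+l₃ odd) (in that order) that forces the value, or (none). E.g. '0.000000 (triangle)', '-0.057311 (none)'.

-0.139414 (none)

Rules hold: Σm=0, L=16 even, 3≤5≤11.
N = 9·15·11 = 1485
Δ = 6!·2!·8!/17! = 1/6126120
Racah Σ t=2..4: t=2:+1/69120 t=3:−1/20736 t=4:+1/69120 = -1/51840
⇒ 3j(4 7 5; 0 0 0)² = 280/21879, sgn +1
Racah Σ t=4..5: t=4:+1/483840 t=5:−1/4838400 = 1/537600
⇒ 3j(4 7 5; -2 -2 4)² = 2187/170170, sgn -1
4πI² = N·(3j₀)²·(3jₘ)² = 131220/537251
I = -1·√(0.244243/4π) = -0.13941403
No selection rule forces the value: the integral is nonzero (none).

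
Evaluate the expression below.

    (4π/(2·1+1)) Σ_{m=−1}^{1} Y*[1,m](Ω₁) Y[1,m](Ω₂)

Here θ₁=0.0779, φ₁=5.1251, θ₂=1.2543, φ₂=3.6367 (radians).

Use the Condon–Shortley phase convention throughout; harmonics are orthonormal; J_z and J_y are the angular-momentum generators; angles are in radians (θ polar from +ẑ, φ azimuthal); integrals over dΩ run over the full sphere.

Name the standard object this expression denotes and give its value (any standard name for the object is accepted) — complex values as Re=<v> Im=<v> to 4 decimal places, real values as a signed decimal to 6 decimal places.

Legendre polynomial (addition theorem), +0.316382

This sum is the spherical-harmonic addition theorem: it equals the Legendre polynomial P_l(cos γ) of the angle γ between the two directions.
Term-by-term m-sum for l=1 (normalisation 4π/3 = 4.188790):
  term(m=-1) = (0.000727, 0.008798)   from Y*(Ω₁)=(0.010784, -0.024629), Y(Ω₂)=(-0.288907, 0.156000)
  term(m=+0) = (0.074077, 0.000000)   from Y*(Ω₁)=(0.487121, -0.000000), Y(Ω₂)=(0.152072, 0.000000)
  term(m=+1) = (0.000727, -0.008798)   from Y*(Ω₁)=(-0.010784, -0.024629), Y(Ω₂)=(0.288907, 0.156000)
Accumulated sum (0.075531, 0.000000); after 4π/(2l+1) scaling, (0.316382, 0.000000) ⇒ P_1 = 0.316382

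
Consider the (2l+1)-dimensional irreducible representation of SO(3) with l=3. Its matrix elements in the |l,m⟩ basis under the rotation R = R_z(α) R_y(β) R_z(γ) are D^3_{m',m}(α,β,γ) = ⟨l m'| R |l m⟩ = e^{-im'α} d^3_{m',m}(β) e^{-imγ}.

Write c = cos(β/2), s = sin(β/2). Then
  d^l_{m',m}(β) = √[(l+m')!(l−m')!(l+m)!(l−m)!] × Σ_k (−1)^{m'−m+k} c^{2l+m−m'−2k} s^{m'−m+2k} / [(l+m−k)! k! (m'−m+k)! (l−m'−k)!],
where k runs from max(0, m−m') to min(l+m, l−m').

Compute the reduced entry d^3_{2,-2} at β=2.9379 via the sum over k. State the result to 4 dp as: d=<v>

d^3_{2,-2}(β=2.9379) via the finite sum:
With c≡cos(β/2)=0.101670 and s≡sin(β/2)=0.994818, N=[120·1·1·120]^{1/2}=120.000000
The bounds max(0,m−m')=0 and min(l+m,l−m')=1 give 2 terms
  k=0: (−1)^4·120.0000/(24)·0.1017^2·0.9948^4 = +0.050621
  k=1: (−1)^5·120.0000/(120)·0.1017^0·0.9948^6 = -0.969309
d^3_{2,-2}(2.9379) = +0.050621 -0.969309 = -0.918688

d=-0.9187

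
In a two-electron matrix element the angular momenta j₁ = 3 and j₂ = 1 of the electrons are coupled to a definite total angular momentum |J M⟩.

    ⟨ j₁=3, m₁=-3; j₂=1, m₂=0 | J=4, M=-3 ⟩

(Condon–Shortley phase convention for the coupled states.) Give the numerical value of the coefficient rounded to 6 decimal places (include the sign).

√[9·0!6!2!/9! · 0!6!1!1!1!7!] = √(129600)
  +(−1)^0/∏(0,0,6,1,0,1)! = 1/720  (running 1/720)
⟨..|..⟩ = √(129600)·(1/720) = +0.500000

+√(1/4) = +0.500000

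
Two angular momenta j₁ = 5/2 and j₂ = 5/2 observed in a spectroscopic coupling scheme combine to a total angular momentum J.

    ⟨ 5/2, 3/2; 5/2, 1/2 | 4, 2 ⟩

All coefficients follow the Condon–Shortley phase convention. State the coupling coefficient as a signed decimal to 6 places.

j₁+j₂−J=1  J+j₁−j₂=4  J−j₁+j₂=4  j₁+j₂+J+1=10
(j₁±m₁, j₂±m₂, J±M) = (4,1,3,2,6,2)
P² = 20736/35
sum k=0..1:
  [0] +1/36 = 1/36
  [1] −1/96 = -1/96
S = 5/288
C² = P²·S² = 5/28 ; C = +0.422577

+√(5/28) = +0.422577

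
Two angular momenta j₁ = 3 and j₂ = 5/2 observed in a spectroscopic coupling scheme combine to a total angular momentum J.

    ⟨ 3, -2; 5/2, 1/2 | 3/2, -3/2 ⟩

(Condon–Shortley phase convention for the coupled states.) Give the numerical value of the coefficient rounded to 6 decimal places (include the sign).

−√(2/7) = -0.534522

triangle: 4!·2!·1!/8! = 48/40320
(j±m)!: 1!·5!·3!·2!·0!·3! = 8640
prefactor² = (2J+1)·Δ·N² = 288/7
  k=3: −1/(3!·1!·2!·0!·0!·1!) = -1/12
Σ = -1/12  ⇒  CG² = 288/7·(-1/12)² = 2/7
CG = −√(2/7) = -0.534522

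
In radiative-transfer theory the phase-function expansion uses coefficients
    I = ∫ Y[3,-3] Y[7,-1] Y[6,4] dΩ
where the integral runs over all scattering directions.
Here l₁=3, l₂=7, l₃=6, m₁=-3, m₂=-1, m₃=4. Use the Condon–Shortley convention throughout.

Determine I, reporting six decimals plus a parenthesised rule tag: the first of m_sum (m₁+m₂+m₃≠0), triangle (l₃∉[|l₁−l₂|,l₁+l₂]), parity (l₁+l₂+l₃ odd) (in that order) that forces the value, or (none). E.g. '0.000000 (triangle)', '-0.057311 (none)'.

0.086279 (none)

Rules hold: Σm=0, L=16 even, 4≤6≤10.
N = 7·15·13 = 1365
Δ = 4!·2!·10!/17! = 1/2042040
Racah Σ t=1..3: t=1:−1/207360 t=2:+1/57600 t=3:−1/207360 = 1/129600
⇒ 3j(3 7 6; 0 0 0)² = 168/12155, sgn +1
Racah Σ t=4..4: t=4:+1/3870720 = 1/3870720
⇒ 3j(3 7 6; -3 -1 4)² = 675/136136, sgn +1
4πI² = N·(3j₀)²·(3jₘ)² = 42525/454597
I = +1·√(0.0935444/4π) = 0.08627877
No selection rule forces the value: the integral is nonzero (none).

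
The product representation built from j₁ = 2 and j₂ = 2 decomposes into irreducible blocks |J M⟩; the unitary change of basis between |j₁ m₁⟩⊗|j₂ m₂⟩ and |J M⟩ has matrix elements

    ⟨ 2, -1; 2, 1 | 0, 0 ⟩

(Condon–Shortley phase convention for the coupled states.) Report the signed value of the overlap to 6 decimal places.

-0.447214  (= −√(1/5))

√[1·4!0!0!/5! · 1!3!3!1!0!0!] = √(36/5)
  +(−1)^3/∏(3,1,0,0,0,0)! = -1/6  (running -1/6)
⟨..|..⟩ = √(36/5)·(-1/6) = -0.447214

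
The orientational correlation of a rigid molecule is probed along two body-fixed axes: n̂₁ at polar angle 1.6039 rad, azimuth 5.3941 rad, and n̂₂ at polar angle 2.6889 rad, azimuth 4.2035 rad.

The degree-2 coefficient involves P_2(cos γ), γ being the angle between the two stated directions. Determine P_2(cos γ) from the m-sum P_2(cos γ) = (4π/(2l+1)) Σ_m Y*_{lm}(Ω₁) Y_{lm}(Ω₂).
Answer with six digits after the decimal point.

-0.444709

Term-by-term m-sum for l=2 (normalisation 4π/5 = 2.513274):
  m=-2: (-0.079443-0.377584i) × (-0.038815-0.062883i) = -0.020660+0.019652i  (running Σ = -0.020660+0.019652i)
  m=-1: (-0.016103+0.019844i) × (+0.148047-0.265363i) = +0.002882+0.007211i  (running Σ = -0.017778+0.026863i)
  m=0: (-0.314355-0.000000i) × (+0.449772+0.000000i) = -0.141388-0.000000i  (running Σ = -0.159166+0.026863i)
  m=1: (+0.016103+0.019844i) × (-0.148047-0.265363i) = +0.002882-0.007211i  (running Σ = -0.156284+0.019652i)
  m=2: (-0.079443+0.377584i) × (-0.038815+0.062883i) = -0.020660-0.019652i  (running Σ = -0.176944+0.000000i)
Total Σ_m = -0.176944+0.000000i. Multiply by 2.513274: -0.444709+0.000000i. P_2(cos γ) = -0.444709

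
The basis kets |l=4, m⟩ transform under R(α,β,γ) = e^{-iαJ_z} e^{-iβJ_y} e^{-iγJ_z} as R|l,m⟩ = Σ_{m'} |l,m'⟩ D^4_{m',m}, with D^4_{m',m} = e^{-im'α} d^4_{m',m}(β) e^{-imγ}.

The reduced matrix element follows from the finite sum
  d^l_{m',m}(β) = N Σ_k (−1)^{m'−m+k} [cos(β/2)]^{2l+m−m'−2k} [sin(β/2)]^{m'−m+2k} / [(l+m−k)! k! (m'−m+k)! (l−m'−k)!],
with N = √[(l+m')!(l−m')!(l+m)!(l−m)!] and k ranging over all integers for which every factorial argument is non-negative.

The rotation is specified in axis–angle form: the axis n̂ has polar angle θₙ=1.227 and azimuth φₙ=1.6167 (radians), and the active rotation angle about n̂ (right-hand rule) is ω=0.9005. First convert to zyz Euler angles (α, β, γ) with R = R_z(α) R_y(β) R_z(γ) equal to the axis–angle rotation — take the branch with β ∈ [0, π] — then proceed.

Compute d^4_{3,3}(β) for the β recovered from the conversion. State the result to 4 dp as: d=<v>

d=-0.1976

Axis–angle → zyz. n̂ = (sinθₙcosφₙ, sinθₙsinφₙ, cosθₙ) = (-0.043202, +0.940490, +0.337064), ω = 0.9005.
R = I cosω + sinω [n̂]ₓ + (1−cosω) n̂n̂ᵀ gives
  R = [+0.621925, -0.279526, +0.731488; +0.248745, +0.956259, +0.153931; -0.742519, +0.086221, +0.664252]
β = atan2(√(R₁₃²+R₂₃²), R₃₃) = 0.844303; α = atan2(R₂₃, R₁₃) mod 2π = 0.207409; γ = atan2(R₃₂, −R₃₁) mod 2π = 0.115602
d^4_{3,3}(β=0.8443) via the finite sum:
Half-angle: c=0.912210, s=0.409724. N=√(5040·1·5040·1)=5040.000000
k∈{0,1} keeps every argument non-negative
  k=0: (−1)^0·5040.0000/(5040)·0.9122^8·0.4097^0 = +0.479465
  k=1: (−1)^1·5040.0000/(720)·0.9122^6·0.4097^2 = -0.677093
d^4_{3,3}(0.8443) = +0.479465 -0.677093 = -0.197629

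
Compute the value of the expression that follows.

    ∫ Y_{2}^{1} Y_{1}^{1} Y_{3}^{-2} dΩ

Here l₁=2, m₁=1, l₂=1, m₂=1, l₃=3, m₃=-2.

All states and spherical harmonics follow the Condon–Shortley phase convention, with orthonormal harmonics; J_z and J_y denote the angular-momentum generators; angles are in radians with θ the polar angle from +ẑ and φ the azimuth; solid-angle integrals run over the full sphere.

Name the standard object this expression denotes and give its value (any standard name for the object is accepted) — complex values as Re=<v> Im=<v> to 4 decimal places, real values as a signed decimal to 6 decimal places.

Gaunt coefficient, +0.261169

This is a Gaunt coefficient — the integral of a triple product of spherical harmonics over the sphere.
m-sum 0 ✓  L=6 even ✓  1≤3≤3 ✓
Π(2lᵢ+1) = 5×3×7 = 105
triangle coeff Δ(2,1,3) = 1/105
Σ_t [0,0]: t=0:+1/4 = 1/4
(3j)²=3/35 [(2 1 3; 0 0 0)], sign=-1
Σ_t [0,0]: t=0:+1/12 = 1/12
(3j)²=2/21 [(2 1 3; 1 1 -2)], sign=-1
⇒ 4πI² = 6/7
I = (+1)√(6/7/(4π)) = 0.26116903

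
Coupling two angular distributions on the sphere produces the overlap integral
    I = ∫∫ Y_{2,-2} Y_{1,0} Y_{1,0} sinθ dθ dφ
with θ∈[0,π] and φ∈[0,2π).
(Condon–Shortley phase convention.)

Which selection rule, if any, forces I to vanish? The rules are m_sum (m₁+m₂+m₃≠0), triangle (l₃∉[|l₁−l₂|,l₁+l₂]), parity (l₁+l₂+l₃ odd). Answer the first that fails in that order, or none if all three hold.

m_sum

azimuthal sum: -2 + 0 + 0 = -2  ✗
1 ≤ 1 ≤ 3 (triangle on l)
L = 2 + 1 + 1 = 4 (even)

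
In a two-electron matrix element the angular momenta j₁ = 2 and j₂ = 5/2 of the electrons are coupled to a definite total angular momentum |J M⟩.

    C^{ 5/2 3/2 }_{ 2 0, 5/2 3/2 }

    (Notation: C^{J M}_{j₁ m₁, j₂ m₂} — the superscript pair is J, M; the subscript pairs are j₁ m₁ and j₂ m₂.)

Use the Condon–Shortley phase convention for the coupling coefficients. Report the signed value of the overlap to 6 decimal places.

√[6·2!2!3!/8! · 2!2!4!1!4!1!] = √(288/35)
  +(−1)^1/∏(1,1,1,3,1,0)! = -1/6  (running -1/6)
  +(−1)^2/∏(2,0,0,2,2,1)! = 1/8  (running -1/24)
⟨..|..⟩ = √(288/35)·(-1/24) = -0.119523

−√(1/70) = -0.119523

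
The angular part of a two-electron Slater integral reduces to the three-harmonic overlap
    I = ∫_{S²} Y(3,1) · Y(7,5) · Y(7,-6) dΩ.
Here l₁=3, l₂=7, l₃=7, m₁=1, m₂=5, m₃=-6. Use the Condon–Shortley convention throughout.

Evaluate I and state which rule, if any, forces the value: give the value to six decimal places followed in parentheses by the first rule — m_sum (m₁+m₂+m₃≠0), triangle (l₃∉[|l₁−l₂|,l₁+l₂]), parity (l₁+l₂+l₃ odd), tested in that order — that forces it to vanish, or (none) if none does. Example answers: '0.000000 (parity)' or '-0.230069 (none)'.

L=17 odd ⇒ parity kills the (l;000) factor ⇒ I = 0

0.000000 (parity)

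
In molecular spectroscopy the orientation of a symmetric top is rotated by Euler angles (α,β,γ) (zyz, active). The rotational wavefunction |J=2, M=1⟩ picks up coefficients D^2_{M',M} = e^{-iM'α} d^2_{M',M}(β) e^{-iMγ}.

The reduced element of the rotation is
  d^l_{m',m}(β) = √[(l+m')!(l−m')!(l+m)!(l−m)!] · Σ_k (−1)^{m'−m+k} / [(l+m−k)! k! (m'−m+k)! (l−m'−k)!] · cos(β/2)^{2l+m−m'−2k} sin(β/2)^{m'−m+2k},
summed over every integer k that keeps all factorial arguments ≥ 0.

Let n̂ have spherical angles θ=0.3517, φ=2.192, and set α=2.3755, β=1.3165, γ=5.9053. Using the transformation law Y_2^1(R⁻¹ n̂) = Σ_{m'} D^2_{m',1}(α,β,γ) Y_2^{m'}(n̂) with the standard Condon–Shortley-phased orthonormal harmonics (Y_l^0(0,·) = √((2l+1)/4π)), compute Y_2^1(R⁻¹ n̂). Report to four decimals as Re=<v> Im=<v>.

Need the full column D^2_{m',1} for m'=−2..2 at α=2.3755, β=1.3165, γ=5.9053.
cos(β/2)=0.791064, sin(β/2)=0.611733
d^2_{-2,1}: single k=3 term ⇒ +0.362183;  D = +0.146524-0.331221i
d^2_{-1,1}: k∈[2..3] ⇒ +0.702537 -0.140039 = +0.562498;  D = -0.520642+0.212922i
d^2_{0,1}: k∈[1..2] ⇒ +0.741776 -0.443582 = +0.298194;  D = +0.277155+0.110020i
d^2_{1,1}: k∈[0..1] ⇒ +0.391603 -0.702537 = -0.310933;  D = +0.128719+0.283039i
d^2_{2,1}: single k=0 term ⇒ -0.605657;  D = +0.201565-0.571133i
Y_2^{m'}(θ=0.3517,φ=2.192) and Σ D·Y over m':
  (+0.1465-0.3312i)·(-0.0148+0.0434i)  (-0.5206+0.2129i)·(-0.1454-0.2032i)  (+0.2772+0.1100i)·(+0.5185+0.0000i)  (+0.1287+0.2830i)·(+0.1454-0.2032i)  (+0.2016-0.5711i)·(-0.0148-0.0434i)
Y_2^1(R⁻¹ n̂) = +0.323338+0.157821i

Re=0.3233 Im=0.1578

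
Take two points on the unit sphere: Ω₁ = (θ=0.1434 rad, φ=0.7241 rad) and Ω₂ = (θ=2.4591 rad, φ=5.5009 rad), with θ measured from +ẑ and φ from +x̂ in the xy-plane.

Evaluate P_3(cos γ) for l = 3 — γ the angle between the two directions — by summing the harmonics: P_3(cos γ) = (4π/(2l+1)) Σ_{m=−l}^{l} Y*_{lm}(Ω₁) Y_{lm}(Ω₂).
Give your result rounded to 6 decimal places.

Term-by-term m-sum for l=3 (normalisation 4π/7 = 1.795196):
  m=-3: Y*=-0.000689+0.001004i  Y=-0.073331+0.074714i  product -0.000024-0.000125i
  m=-2: Y*=+0.002526+0.020503i  Y=-0.001964-0.315490i  product +0.006463-0.000837i
  m=-1: Y*=+0.134856+0.119260i  Y=+0.290744+0.288940i  product +0.004750+0.073639i
  m=+0: Y*=+0.700976-0.000000i  Y=-0.003157+0.000000i  product -0.002213+0.000000i
  m=+1: Y*=-0.134856+0.119260i  Y=-0.290744+0.288940i  product +0.004750-0.073639i
  m=+2: Y*=+0.002526-0.020503i  Y=-0.001964+0.315490i  product +0.006463+0.000837i
  m=+3: Y*=+0.000689+0.001004i  Y=+0.073331+0.074714i  product -0.000024+0.000125i
Σ over m = +0.020164-0.000000i; ×(4π/7) → +0.036199-0.000000i. Real part: 0.036199

0.036199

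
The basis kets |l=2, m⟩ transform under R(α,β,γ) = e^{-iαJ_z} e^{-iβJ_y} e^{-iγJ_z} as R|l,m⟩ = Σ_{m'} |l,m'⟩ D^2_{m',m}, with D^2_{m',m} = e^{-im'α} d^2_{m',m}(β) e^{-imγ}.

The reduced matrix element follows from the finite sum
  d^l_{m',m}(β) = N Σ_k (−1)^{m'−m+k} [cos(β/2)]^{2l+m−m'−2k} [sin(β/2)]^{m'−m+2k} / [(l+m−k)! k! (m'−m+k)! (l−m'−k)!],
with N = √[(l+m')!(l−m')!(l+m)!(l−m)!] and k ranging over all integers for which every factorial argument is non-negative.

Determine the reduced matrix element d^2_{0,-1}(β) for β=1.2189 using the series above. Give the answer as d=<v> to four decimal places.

d=-0.3963

d^2_{0,-1}(β=1.2189) via the finite sum:
c=cos(1.218900/2)=0.819963, s=sin(1.218900/2)=0.572417; N=√[2·2·1·6]=4.898979
k∈{0,1} keeps every argument non-negative
  k=0: (−1)^1·4.8990/(2)·0.8200^3·0.5724^1 = -0.772984
  k=1: (−1)^2·4.8990/(2)·0.8200^1·0.5724^3 = +0.376709
d^2_{0,-1}(1.2189) = -0.772984 +0.376709 = -0.396275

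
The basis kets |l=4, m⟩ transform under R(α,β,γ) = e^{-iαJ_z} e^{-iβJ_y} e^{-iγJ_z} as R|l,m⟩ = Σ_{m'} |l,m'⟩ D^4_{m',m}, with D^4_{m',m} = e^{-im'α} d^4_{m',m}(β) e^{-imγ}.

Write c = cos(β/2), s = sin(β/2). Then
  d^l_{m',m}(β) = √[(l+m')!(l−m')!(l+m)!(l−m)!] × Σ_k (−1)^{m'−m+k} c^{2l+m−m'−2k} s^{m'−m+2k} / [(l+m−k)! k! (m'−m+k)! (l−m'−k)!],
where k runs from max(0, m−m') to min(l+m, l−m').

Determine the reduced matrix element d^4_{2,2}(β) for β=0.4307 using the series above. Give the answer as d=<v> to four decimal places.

d=0.3817

d^4_{2,2}(β=0.4307) via the finite sum:
With c≡cos(β/2)=0.976902 and s≡sin(β/2)=0.213689, N=[720·2·720·2]^{1/2}=1440.000000
k: max(0,(2)−(2))=0 … min(4+(2),4−(2))=2
  k=0: (−1)^0·1440.0000/(1440)·0.9769^8·0.2137^0 = +0.829482
  k=1: (−1)^1·1440.0000/(120)·0.9769^6·0.2137^2 = -0.476269
  k=2: (−1)^2·1440.0000/(96)·0.9769^4·0.2137^4 = +0.028486
d^4_{2,2}(0.4307) = +0.829482 -0.476269 +0.028486 = +0.381699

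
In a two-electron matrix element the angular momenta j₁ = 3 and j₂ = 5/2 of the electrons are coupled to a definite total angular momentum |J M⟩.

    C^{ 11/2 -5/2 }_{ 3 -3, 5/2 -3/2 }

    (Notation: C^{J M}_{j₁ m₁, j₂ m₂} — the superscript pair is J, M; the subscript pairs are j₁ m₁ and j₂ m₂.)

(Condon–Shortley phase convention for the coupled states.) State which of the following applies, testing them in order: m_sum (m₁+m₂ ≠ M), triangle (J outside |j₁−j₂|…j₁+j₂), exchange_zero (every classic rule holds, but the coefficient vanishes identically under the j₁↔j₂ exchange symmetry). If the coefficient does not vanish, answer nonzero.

m-sum: m₁+m₂ = -3+(-3/2) = -9/2, M = -5/2  ✗ ⇒ coefficient is 0

m_sum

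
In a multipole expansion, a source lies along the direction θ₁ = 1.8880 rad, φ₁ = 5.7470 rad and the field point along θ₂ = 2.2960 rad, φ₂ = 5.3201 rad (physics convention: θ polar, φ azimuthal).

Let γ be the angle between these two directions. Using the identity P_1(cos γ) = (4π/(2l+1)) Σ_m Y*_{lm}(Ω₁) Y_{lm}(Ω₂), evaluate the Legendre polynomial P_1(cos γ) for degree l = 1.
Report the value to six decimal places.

Summing Y*_{l m}(θ₁,φ₁)·Y_{l m}(θ₂,φ₂) over m ∈ [−1, 1]; prefactor 4π/(2·1+1) = 4.188790:
  m=-1: Y*=(0.282191, -0.167694)  Y=(0.147633, 0.212263)  product (0.077256, 0.035142)
  m=+0: Y*=(-0.152400, -0.000000)  Y=(-0.324084, 0.000000)  product (0.049391, 0.000000)
  m=+1: Y*=(-0.282191, -0.167694)  Y=(-0.147633, 0.212263)  product (0.077256, -0.035142)
Total Σ_m = (0.203902, 0.000000). Multiply by 4.188790: (0.854104, 0.000000). P_1(cos γ) = 0.854104

0.854104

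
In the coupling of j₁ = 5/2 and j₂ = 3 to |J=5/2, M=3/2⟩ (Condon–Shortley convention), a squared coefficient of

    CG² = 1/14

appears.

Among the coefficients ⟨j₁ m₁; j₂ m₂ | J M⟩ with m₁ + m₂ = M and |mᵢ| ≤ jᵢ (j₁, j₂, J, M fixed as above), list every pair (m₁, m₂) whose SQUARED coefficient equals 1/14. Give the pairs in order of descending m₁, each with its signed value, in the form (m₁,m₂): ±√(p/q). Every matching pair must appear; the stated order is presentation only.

Admissible pairs with m₁+m₂ = M = 3/2: (-3/2,3), (-1/2,2), (1/2,1), (3/2,0), (5/2,-1)
  (m₁,m₂)=(5/2,-1): CG² = 2/7, CG = +√(2/7)
  (m₁,m₂)=(3/2,0): CG² = 7/30, CG = −√(7/30)
  (m₁,m₂)=(1/2,1): CG² = 1/35, CG = +√(1/35)
  (m₁,m₂)=(-1/2,2): CG² = 1/14, CG = +√(1/14)   ← matches the target
  (m₁,m₂)=(-3/2,3): CG² = 8/21, CG = −√(8/21)
Pairs with CG² = 1/14: (-1/2,2): +√(1/14)

(-1/2,2): +√(1/14)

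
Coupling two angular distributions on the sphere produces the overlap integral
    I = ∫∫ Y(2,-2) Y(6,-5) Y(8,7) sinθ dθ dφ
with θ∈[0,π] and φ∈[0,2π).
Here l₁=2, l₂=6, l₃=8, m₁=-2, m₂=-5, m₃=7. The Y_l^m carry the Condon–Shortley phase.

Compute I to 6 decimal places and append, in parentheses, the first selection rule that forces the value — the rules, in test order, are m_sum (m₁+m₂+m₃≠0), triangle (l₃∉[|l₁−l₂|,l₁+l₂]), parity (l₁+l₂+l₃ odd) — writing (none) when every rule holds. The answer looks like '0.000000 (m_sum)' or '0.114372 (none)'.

m-sum 0 ✓  L=16 even ✓  4≤8≤8 ✓
Π(2lᵢ+1) = 5×13×17 = 1105
triangle coeff Δ(2,6,8) = 1/30940
Σ_t [0,0]: t=0:+1/2073600 = 1/2073600
(3j)²=28/1105 [(2 6 8; 0 0 0)], sign=+1
Σ_t [0,0]: t=0:+1/958003200 = 1/958003200
(3j)²=3/68 [(2 6 8; -2 -5 7)], sign=-1
⇒ 4πI² = 21/17
I = (-1)√(21/17/(4π)) = -0.31353083
No selection rule forces the value: the integral is nonzero (none).

-0.313531 (none)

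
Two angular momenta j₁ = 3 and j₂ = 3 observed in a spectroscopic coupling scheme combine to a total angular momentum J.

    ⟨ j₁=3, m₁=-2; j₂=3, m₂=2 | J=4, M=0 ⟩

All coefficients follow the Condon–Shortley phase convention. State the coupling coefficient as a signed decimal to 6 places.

+0.564076

j₁+j₂−J=2  J+j₁−j₂=4  J−j₁+j₂=4  j₁+j₂+J+1=11
(j₁±m₁, j₂±m₂, J±M) = (1,5,5,1,4,4)
P² = 165888/77
sum k=1..2:
  [1] −1/576 = -1/576
  [2] +1/72 = 1/72
S = 7/576
C² = P²·S² = 7/22 ; C = +0.564076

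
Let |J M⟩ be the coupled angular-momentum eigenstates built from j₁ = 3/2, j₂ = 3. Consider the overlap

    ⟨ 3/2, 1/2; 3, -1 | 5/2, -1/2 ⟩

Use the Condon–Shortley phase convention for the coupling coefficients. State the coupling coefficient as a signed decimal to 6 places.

√[6·2!1!4!/8! · 2!1!2!4!2!3!] = √(288/35)
  +(−1)^0/∏(0,2,1,2,0,2)! = 1/8  (running 1/8)
  +(−1)^1/∏(1,1,0,1,1,3)! = -1/6  (running -1/24)
⟨..|..⟩ = √(288/35)·(-1/24) = -0.119523

−√(1/70) ≈ -0.119523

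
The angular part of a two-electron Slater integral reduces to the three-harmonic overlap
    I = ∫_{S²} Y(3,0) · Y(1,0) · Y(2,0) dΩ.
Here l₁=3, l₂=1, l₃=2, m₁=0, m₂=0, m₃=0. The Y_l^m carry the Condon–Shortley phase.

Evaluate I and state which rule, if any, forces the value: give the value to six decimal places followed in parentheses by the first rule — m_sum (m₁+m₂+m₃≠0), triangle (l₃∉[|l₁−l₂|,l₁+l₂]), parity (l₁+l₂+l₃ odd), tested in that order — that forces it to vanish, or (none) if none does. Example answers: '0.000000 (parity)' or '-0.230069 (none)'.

Checks pass: Σm=0; 6 even; l₃=2∈[2,4].
(2·3+1)(2·1+1)(2·2+1) = 105
Δ: 2! 4! 0! / 7! → 1/105
sum: t=1:−1/4 = -1/4
3j²(3 1 2; 0 0 0) = Δ·Π!·Σ² = 3/35  (sign -1)
(m-triple is (0,0,0) — same symbol as above.)
combine: 4πI² = 105·3/35·3/35 = 27/35
take √, sign +1: I = 0.24776670
No selection rule forces the value: the integral is nonzero (none).

0.247767 (none)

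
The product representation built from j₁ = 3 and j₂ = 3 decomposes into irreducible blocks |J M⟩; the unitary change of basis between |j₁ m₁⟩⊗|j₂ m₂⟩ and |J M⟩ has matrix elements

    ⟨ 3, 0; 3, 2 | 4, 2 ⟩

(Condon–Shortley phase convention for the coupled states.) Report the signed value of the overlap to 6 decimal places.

j₁+j₂−J=2  J+j₁−j₂=4  J−j₁+j₂=4  j₁+j₂+J+1=11
(j₁±m₁, j₂±m₂, J±M) = (3,3,5,1,6,2)
P² = 124416/77
sum k=1..2:
  [1] −1/96 = -1/96
  [2] +1/72 = 1/72
S = 1/288
C² = P²·S² = 3/154 ; C = +0.139573

+0.139573  (= +√(3/154))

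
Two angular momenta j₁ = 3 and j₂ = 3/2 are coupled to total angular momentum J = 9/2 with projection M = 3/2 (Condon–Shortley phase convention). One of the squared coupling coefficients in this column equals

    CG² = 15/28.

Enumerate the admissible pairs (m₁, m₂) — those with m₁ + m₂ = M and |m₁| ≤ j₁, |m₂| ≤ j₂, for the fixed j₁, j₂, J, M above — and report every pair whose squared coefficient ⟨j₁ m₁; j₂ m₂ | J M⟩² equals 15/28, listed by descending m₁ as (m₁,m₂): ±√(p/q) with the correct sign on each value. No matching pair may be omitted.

Admissible pairs with m₁+m₂ = M = 3/2: (0,3/2), (1,1/2), (2,-1/2), (3,-3/2)
  (m₁,m₂)=(3,-3/2): CG² = 1/84, CG = +√(1/84)
  (m₁,m₂)=(2,-1/2): CG² = 3/14, CG = +√(3/14)
  (m₁,m₂)=(1,1/2): CG² = 15/28, CG = +√(15/28)   ← matches the target
  (m₁,m₂)=(0,3/2): CG² = 5/21, CG = +√(5/21)
Pairs with CG² = 15/28: (1,1/2): +√(15/28)

(1,1/2): +√(15/28)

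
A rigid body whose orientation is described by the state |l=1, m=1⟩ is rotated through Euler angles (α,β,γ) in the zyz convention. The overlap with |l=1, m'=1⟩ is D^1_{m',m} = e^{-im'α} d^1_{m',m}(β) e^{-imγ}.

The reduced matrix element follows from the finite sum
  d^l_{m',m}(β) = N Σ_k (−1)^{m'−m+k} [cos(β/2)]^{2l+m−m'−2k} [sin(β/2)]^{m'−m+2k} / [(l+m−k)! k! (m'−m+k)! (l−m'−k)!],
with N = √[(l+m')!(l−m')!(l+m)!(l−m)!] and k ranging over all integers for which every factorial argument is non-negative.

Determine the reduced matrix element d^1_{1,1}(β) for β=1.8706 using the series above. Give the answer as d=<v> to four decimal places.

d=0.3523

d^1_{1,1}(β=1.8706) via the finite sum:
With c≡cos(β/2)=0.593577 and s≡sin(β/2)=0.804777, N=[2·1·2·1]^{1/2}=2.000000
The bounds max(0,m−m')=0 and min(l+m,l−m')=0 give 1 term
  k=0: (−1)^0·2.0000/(2)·0.5936^2·0.8048^0 = +0.352334
d^1_{1,1}(1.8706) = +0.352334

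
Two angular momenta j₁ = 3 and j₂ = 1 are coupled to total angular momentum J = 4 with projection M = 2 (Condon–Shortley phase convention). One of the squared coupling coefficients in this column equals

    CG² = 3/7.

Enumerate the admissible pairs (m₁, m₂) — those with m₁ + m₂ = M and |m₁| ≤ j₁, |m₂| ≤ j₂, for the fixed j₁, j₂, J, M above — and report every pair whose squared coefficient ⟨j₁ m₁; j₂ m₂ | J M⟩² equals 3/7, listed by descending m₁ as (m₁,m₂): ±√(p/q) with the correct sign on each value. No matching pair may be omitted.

Admissible pairs with m₁+m₂ = M = 2: (1,1), (2,0), (3,-1)
  (m₁,m₂)=(3,-1): CG² = 1/28, CG = +√(1/28)
  (m₁,m₂)=(2,0): CG² = 3/7, CG = +√(3/7)   ← matches the target
  (m₁,m₂)=(1,1): CG² = 15/28, CG = +√(15/28)
Pairs with CG² = 3/7: (2,0): +√(3/7)

(2,0): +√(3/7)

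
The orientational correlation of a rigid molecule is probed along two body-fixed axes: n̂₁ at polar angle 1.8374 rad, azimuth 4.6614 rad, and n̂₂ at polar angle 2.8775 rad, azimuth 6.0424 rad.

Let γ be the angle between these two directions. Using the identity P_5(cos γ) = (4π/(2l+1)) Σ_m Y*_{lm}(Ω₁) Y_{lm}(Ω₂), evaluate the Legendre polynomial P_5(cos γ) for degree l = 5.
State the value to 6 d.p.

Expand P_5 via completeness: Σ_{m} conj(Y_{5,m}) at Ω₁ times Y_{5,m} at Ω₂ —
  m=-5: Y*=(-0.097784, -0.375205)  Y=(0.000202, 0.000525)  product (0.000177, -0.000127)
  m=-4: Y*=(-0.327923, 0.067825)  Y=(-0.003756, -0.005401)  product (0.001598, 0.001516)
  m=-3: Y*=(-0.017760, -0.115196)  Y=(0.034100, 0.030050)  product (0.002856, -0.004462)
  m=-2: Y*=(-0.327278, 0.033491)  Y=(-0.177399, -0.092710)  product (0.061164, 0.024401)
  m=-1: Y*=(-0.002038, -0.039940)  Y=(0.502550, 0.123401)  product (0.003904, -0.020324)
  m=+0: Y*=(-0.321820, -0.000000)  Y=(-0.505405, 0.000000)  product (0.162649, 0.000000)
  m=+1: Y*=(0.002038, -0.039940)  Y=(-0.502550, 0.123401)  product (0.003904, 0.020324)
  m=+2: Y*=(-0.327278, -0.033491)  Y=(-0.177399, 0.092710)  product (0.061164, -0.024401)
  m=+3: Y*=(0.017760, -0.115196)  Y=(-0.034100, 0.030050)  product (0.002856, 0.004462)
  m=+4: Y*=(-0.327923, -0.067825)  Y=(-0.003756, 0.005401)  product (0.001598, -0.001516)
  m=+5: Y*=(0.097784, -0.375205)  Y=(-0.000202, 0.000525)  product (0.000177, 0.000127)
Total Σ_m = (0.302048, 0.000000). Multiply by 1.142397: (0.345059, 0.000000). P_5(cos γ) = 0.345059

0.345059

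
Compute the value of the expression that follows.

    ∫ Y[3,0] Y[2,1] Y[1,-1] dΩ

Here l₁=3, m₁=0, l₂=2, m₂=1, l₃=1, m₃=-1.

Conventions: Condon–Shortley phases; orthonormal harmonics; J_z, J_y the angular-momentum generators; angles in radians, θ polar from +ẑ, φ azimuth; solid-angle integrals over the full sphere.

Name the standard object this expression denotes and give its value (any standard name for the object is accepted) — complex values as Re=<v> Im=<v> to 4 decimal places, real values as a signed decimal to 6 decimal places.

Gaunt coefficient, +0.143048

This is a Gaunt coefficient — the integral of a triple product of spherical harmonics over the sphere.
Rules hold: Σm=0, L=6 even, 1≤1≤5.
N = 7·5·3 = 105
Δ = 4!·2!·0!/7! = 1/105
Racah Σ t=2..2: t=2:+1/4 = 1/4
⇒ 3j(3 2 1; 0 0 0)² = 3/35, sgn -1
Racah Σ t=3..3: t=3:−1/12 = -1/12
⇒ 3j(3 2 1; 0 1 -1)² = 1/35, sgn -1
4πI² = N·(3j₀)²·(3jₘ)² = 9/35
I = +1·√(0.257143/4π) = 0.14304817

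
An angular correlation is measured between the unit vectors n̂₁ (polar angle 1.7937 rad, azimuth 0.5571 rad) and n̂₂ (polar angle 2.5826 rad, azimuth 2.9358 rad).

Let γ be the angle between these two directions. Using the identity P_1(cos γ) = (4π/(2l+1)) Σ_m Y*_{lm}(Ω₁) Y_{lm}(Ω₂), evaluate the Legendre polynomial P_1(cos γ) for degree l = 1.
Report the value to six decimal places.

-0.186447

Addition theorem: P_1(cos γ) = (4π/3) Σ_m Y*_{lm}(Ω₁) Y_{lm}(Ω₂), m = −1…1:
  m=-1: Y*=0.28600 + 0.17815j  Y=-0.17936 - 0.03744j  product -0.04463 - 0.04266j
  m=+0: Y*=-0.10801 + 0.00000j  Y=-0.41423 + 0.00000j  product 0.04474 + 0.00000j
  m=+1: Y*=-0.28600 + 0.17815j  Y=0.17936 - 0.03744j  product -0.04463 + 0.04266j
Accumulated sum -0.04451 + 0.00000j; after 4π/(2l+1) scaling, -0.18645 + 0.00000j ⇒ P_1 = -0.186447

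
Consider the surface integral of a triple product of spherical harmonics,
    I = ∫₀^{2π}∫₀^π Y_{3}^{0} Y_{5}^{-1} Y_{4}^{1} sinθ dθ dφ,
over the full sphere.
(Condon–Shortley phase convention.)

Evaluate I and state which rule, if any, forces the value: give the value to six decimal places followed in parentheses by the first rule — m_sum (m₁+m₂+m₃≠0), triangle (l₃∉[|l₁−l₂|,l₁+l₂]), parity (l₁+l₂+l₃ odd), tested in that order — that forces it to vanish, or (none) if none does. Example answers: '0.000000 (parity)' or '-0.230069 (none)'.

Checks pass: Σm=0; 12 even; l₃=4∈[2,8].
(2·3+1)(2·5+1)(2·4+1) = 693
Δ: 4! 2! 6! / 13! → 1/180180
sum: t=1:−1/576 t=2:+1/144 t=3:−1/576 = 1/288
3j²(3 5 4; 0 0 0) = Δ·Π!·Σ² = 20/1001  (sign +1)
sum: t=1:−1/432 t=2:+1/192 t=3:−1/1440 = 19/8640
3j²(3 5 4; 0 -1 1) = Δ·Π!·Σ² = 361/30030  (sign -1)
combine: 4πI² = 693·20/1001·361/30030 = 2166/13013
take √, sign -1: I = -0.11508947
No selection rule forces the value: the integral is nonzero (none).

-0.115089 (none)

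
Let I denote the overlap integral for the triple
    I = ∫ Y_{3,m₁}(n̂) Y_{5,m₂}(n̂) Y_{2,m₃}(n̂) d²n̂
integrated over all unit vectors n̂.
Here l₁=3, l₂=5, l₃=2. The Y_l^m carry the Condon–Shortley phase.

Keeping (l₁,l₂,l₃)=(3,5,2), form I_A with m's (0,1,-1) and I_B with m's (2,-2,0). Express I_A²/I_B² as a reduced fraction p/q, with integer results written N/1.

Shared (l₁,l₂,l₃)=(3,5,2): N and (l;000)² cancel in I_A²/I_B².
A: Δ = 6!·0!·4!/11! = 1/2310; Racah Σ t=3..3: t=3:−1/216 = -1/216; ⇒ 3j(3 5 2; 0 1 -1)² = 8/231, sgn +1
B: Δ = 6!·0!·4!/11! = 1/2310; Racah Σ t=1..1: t=1:−1/480 = -1/480; ⇒ 3j(3 5 2; 2 -2 0)² = 3/110, sgn -1
I_A²/I_B² = (8/231)/(3/110) = 80/63

80/63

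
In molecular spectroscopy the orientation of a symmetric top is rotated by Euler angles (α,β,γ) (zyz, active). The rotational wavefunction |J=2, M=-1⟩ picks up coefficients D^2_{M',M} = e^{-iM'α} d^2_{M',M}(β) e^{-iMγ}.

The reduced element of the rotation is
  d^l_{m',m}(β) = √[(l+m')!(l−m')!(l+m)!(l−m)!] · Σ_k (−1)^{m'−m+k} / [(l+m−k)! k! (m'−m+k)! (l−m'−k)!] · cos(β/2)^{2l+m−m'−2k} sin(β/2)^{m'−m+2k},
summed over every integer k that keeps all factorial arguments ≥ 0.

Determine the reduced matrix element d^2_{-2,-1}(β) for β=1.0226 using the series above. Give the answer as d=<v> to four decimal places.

d^2_{-2,-1}(β=1.0226) via the finite sum:
Half-angle: c=0.872109, s=0.489311. N=√(1·24·1·6)=12.000000
The bounds max(0,m−m')=1 and min(l+m,l−m')=1 give 1 term
  k=1: (−1)^0·12.0000/(6)·0.8721^3·0.4893^1 = +0.649124
d^2_{-2,-1}(1.0226) = +0.649124

d=0.6491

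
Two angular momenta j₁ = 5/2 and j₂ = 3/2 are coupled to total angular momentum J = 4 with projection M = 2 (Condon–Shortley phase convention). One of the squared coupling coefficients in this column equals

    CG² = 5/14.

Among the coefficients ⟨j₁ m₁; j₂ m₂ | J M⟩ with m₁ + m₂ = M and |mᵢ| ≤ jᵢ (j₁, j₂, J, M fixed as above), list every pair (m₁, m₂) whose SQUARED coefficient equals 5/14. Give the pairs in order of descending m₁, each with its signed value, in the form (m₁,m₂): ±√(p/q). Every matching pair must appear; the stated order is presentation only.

(1/2,3/2): +√(5/14)

Admissible pairs with m₁+m₂ = M = 2: (1/2,3/2), (3/2,1/2), (5/2,-1/2)
  (m₁,m₂)=(5/2,-1/2): CG² = 3/28, CG = +√(3/28)
  (m₁,m₂)=(3/2,1/2): CG² = 15/28, CG = +√(15/28)
  (m₁,m₂)=(1/2,3/2): CG² = 5/14, CG = +√(5/14)   ← matches the target
Pairs with CG² = 5/14: (1/2,3/2): +√(5/14)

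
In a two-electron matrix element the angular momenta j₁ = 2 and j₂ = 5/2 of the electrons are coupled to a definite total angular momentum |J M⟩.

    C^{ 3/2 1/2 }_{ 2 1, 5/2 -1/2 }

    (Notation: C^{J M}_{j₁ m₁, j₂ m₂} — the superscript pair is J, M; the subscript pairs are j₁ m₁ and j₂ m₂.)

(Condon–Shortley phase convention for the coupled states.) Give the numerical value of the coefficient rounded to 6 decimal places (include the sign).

√[4·3!1!2!/7! · 3!1!2!3!2!1!] = √(48/35)
  +(−1)^0/∏(0,3,1,2,0,0)! = 1/12  (running 1/12)
  +(−1)^1/∏(1,2,0,1,1,1)! = -1/2  (running -5/12)
⟨..|..⟩ = √(48/35)·(-5/12) = -0.487950

−√(5/21) ≈ -0.487950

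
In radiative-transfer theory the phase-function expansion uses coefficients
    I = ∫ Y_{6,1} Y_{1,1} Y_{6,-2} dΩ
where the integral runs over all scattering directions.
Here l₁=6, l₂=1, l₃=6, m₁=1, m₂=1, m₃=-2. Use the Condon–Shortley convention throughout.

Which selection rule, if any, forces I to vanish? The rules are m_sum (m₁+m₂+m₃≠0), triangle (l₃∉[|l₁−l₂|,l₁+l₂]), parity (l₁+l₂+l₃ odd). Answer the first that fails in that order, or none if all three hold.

parity

Σmᵢ = 0  ✓
l₃∈[|l₁−l₂|,l₁+l₂]=[5,7], have l₃=6  ✓
Σlᵢ = 13 ⇒ odd  ✗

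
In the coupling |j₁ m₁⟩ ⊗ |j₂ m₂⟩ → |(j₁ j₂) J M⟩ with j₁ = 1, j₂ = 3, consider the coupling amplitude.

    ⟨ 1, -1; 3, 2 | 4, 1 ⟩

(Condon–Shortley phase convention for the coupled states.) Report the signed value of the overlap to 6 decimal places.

triangle: 0!*2!*6!/9! = 1440/362880
(j±m)!: 0!*2!*5!*1!*5!*3! = 172800
prefactor² = (2J+1)*Δ*N² = 43200/7
  k=0: +1/(0!*0!*2!*5!*0!*1!) = 1/240
Σ = 1/240  ⇒  CG² = 43200/7*(1/240)² = 3/28
CG = +√(3/28) = +0.327327

+0.327327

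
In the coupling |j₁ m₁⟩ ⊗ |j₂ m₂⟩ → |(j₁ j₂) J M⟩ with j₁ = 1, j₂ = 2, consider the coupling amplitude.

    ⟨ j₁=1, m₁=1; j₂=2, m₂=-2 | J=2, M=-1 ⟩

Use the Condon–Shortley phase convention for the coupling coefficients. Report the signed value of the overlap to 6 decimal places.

√[5·1!1!3!/6! · 2!0!0!4!1!3!] = √(12)
  +(−1)^0/∏(0,1,0,0,1,3)! = 1/6  (running 1/6)
⟨..|..⟩ = √(12)·(1/6) = +0.577350

+√(1/3) ≈ +0.577350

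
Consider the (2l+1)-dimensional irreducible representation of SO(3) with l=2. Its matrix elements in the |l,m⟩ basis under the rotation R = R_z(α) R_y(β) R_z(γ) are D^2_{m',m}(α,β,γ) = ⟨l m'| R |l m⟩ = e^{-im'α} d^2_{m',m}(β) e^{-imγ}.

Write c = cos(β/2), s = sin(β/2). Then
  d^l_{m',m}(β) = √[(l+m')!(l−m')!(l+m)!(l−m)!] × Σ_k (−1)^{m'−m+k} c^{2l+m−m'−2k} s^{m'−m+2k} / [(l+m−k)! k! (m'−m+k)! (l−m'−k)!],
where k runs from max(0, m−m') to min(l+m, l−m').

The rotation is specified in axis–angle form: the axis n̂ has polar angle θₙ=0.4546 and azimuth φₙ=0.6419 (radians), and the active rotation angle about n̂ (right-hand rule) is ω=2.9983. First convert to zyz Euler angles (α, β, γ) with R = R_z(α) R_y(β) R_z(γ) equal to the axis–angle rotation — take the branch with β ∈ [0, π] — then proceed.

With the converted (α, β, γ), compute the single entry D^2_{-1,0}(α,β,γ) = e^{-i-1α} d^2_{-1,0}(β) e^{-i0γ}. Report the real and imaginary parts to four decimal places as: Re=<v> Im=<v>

Re=0.5030 Im=0.3169

Axis–angle → zyz. n̂ = (sinθₙcosφₙ, sinθₙsinφₙ, cosθₙ) = (+0.351704, +0.262899, +0.898437), ω = 2.9983.
R = I cosω + sinω [n̂]ₓ + (1−cosω) n̂n̂ᵀ gives
  R = [-0.743628, +0.055678, +0.666271; +0.312277, -0.852228, +0.419751; +0.591186, +0.520200, +0.616353]
β = atan2(√(R₁₃²+R₂₃²), R₃₃) = 0.906693; α = atan2(R₂₃, R₁₃) mod 2π = 0.562187; γ = atan2(R₃₂, −R₃₁) mod 2π = 2.419980
First d^2_{-1,0}(β=0.9067), then the phase factors e^{-i(-1)α} and e^{-i(0)γ}:
Half-angle: c=0.898986, s=0.437976. N=√(1·6·2·2)=4.898979
Admissible k: 1..2 (factorial args all ≥0)
  k=1: (−1)^0·4.8990/(2)·0.8990^3·0.4380^1 = +0.779446
  k=2: (−1)^1·4.8990/(2)·0.8990^1·0.4380^3 = -0.185004
d^2_{-1,0}(0.9067) = +0.779446 -0.185004 = +0.594442
D = (+0.846091+0.533038i)·(+0.594442)·(+1.000000+0.000000i) = +0.502952+0.316860i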